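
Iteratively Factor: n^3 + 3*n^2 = (n)*(n^2 + 3*n) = n*(n + 3)*(n)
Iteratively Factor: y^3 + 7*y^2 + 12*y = (y)*(y^2 + 7*y + 12) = y*(y + 4)*(y + 3)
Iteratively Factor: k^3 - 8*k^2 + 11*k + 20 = (k - 5)*(k^2 - 3*k - 4) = (k - 5)*(k - 4)*(k + 1)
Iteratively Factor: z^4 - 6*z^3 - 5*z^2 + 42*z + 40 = (z - 4)*(z^3 - 2*z^2 - 13*z - 10) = (z - 4)*(z + 2)*(z^2 - 4*z - 5) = (z - 4)*(z + 1)*(z + 2)*(z - 5)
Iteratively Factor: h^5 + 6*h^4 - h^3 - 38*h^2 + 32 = (h + 4)*(h^4 + 2*h^3 - 9*h^2 - 2*h + 8) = (h + 1)*(h + 4)*(h^3 + h^2 - 10*h + 8) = (h - 1)*(h + 1)*(h + 4)*(h^2 + 2*h - 8) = (h - 2)*(h - 1)*(h + 1)*(h + 4)*(h + 4)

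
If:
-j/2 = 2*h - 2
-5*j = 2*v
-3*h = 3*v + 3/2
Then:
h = 19/22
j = 6/11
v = -15/11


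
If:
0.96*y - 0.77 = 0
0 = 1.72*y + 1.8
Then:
No Solution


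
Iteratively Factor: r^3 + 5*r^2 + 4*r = (r + 4)*(r^2 + r) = (r + 1)*(r + 4)*(r)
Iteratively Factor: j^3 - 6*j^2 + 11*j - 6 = (j - 3)*(j^2 - 3*j + 2) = (j - 3)*(j - 2)*(j - 1)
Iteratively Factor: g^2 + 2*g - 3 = (g + 3)*(g - 1)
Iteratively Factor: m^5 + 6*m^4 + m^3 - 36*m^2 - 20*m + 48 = (m + 4)*(m^4 + 2*m^3 - 7*m^2 - 8*m + 12) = (m - 1)*(m + 4)*(m^3 + 3*m^2 - 4*m - 12) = (m - 1)*(m + 3)*(m + 4)*(m^2 - 4) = (m - 1)*(m + 2)*(m + 3)*(m + 4)*(m - 2)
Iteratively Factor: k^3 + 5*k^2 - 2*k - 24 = (k + 4)*(k^2 + k - 6) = (k + 3)*(k + 4)*(k - 2)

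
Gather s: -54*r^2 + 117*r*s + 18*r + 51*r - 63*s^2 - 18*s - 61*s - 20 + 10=-54*r^2 + 69*r - 63*s^2 + s*(117*r - 79) - 10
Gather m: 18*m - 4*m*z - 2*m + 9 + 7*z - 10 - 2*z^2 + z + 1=m*(16 - 4*z) - 2*z^2 + 8*z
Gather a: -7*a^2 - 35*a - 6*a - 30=-7*a^2 - 41*a - 30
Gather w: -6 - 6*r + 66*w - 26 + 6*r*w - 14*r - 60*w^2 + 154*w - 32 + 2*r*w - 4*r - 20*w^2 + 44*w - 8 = -24*r - 80*w^2 + w*(8*r + 264) - 72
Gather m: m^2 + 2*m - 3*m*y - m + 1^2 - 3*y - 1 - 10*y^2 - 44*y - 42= m^2 + m*(1 - 3*y) - 10*y^2 - 47*y - 42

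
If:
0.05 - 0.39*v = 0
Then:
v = 0.13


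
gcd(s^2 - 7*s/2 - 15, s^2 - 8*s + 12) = s - 6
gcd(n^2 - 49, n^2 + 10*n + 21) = n + 7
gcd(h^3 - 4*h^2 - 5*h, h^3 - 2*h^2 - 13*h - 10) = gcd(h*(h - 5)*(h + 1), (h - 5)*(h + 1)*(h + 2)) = h^2 - 4*h - 5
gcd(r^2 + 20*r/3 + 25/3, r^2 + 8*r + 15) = r + 5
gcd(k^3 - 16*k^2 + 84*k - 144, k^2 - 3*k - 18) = k - 6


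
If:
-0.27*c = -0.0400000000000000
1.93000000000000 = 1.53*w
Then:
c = 0.15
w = 1.26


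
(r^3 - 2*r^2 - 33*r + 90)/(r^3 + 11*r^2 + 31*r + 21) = (r^3 - 2*r^2 - 33*r + 90)/(r^3 + 11*r^2 + 31*r + 21)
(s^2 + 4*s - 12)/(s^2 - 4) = (s + 6)/(s + 2)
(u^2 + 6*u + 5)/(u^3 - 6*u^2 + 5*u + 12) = (u + 5)/(u^2 - 7*u + 12)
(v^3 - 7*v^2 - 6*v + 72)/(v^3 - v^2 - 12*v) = (v - 6)/v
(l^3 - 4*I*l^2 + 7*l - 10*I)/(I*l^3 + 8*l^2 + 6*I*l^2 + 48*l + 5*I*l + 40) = (-I*l^3 - 4*l^2 - 7*I*l - 10)/(l^3 + l^2*(6 - 8*I) + l*(5 - 48*I) - 40*I)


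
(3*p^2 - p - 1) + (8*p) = 3*p^2 + 7*p - 1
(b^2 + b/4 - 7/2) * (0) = 0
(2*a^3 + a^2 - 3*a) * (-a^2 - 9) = -2*a^5 - a^4 - 15*a^3 - 9*a^2 + 27*a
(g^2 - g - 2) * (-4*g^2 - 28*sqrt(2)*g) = -4*g^4 - 28*sqrt(2)*g^3 + 4*g^3 + 8*g^2 + 28*sqrt(2)*g^2 + 56*sqrt(2)*g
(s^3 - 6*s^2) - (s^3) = -6*s^2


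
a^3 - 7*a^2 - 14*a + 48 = (a - 8)*(a - 2)*(a + 3)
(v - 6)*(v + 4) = v^2 - 2*v - 24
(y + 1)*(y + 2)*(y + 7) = y^3 + 10*y^2 + 23*y + 14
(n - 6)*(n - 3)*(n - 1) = n^3 - 10*n^2 + 27*n - 18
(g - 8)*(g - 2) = g^2 - 10*g + 16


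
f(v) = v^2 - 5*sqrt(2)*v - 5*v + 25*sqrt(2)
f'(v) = 2*v - 5*sqrt(2) - 5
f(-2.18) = 66.42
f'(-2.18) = -16.43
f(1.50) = 19.50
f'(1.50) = -9.07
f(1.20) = 22.31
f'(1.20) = -9.67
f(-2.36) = 69.41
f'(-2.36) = -16.79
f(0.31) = 31.71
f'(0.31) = -11.45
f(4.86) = 0.31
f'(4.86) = -2.35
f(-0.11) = 36.70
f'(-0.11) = -12.29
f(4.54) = 1.16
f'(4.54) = -2.99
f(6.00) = -1.07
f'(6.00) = -0.07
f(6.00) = -1.07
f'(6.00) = -0.07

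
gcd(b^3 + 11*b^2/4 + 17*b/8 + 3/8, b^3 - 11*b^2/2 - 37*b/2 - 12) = b^2 + 5*b/2 + 3/2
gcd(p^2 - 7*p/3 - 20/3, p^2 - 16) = p - 4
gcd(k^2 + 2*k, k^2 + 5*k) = k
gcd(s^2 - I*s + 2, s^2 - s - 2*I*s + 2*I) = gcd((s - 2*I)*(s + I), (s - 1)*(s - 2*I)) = s - 2*I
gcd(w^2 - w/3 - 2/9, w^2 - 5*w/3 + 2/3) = w - 2/3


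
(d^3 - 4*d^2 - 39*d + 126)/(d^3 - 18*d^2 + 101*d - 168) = (d + 6)/(d - 8)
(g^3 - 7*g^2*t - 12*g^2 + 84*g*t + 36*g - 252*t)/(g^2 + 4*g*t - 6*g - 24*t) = (g^2 - 7*g*t - 6*g + 42*t)/(g + 4*t)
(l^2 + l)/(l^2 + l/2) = 2*(l + 1)/(2*l + 1)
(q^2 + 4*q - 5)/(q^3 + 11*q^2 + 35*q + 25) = (q - 1)/(q^2 + 6*q + 5)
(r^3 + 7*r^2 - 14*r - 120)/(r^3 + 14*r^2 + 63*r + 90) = (r - 4)/(r + 3)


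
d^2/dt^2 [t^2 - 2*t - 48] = 2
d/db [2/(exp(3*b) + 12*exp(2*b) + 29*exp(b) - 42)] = (-6*exp(2*b) - 48*exp(b) - 58)*exp(b)/(exp(3*b) + 12*exp(2*b) + 29*exp(b) - 42)^2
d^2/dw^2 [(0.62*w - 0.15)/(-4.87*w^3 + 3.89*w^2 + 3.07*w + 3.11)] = (-88.226868*w^5 + 113.163216*w^4 - 82.76924*w^3 - 112.520928*w^2 + 69.383388*w + 11.037248)/(115.501303*w^9 - 276.776223*w^8 + 2.64733200000003*w^7 + 68.8114599999999*w^6 + 351.831786*w^5 + 27.812718*w^4 - 110.46838*w^3 - 200.807724*w^2 - 89.080041*w - 30.080231)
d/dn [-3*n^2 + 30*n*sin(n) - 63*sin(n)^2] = 30*n*cos(n) - 6*n + 30*sin(n) - 63*sin(2*n)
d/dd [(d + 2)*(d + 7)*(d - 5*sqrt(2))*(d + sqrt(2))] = 4*d^3 - 12*sqrt(2)*d^2 + 27*d^2 - 72*sqrt(2)*d + 8*d - 90 - 56*sqrt(2)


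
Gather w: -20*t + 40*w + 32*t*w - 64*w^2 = -20*t - 64*w^2 + w*(32*t + 40)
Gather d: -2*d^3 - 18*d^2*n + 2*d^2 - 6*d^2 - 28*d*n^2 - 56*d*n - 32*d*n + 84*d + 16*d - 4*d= -2*d^3 + d^2*(-18*n - 4) + d*(-28*n^2 - 88*n + 96)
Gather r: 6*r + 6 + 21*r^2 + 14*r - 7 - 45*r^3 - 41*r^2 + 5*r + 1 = -45*r^3 - 20*r^2 + 25*r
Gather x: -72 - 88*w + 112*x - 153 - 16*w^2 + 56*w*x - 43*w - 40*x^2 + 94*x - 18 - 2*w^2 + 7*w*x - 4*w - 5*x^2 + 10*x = -18*w^2 - 135*w - 45*x^2 + x*(63*w + 216) - 243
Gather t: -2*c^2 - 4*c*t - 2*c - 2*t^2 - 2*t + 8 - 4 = -2*c^2 - 2*c - 2*t^2 + t*(-4*c - 2) + 4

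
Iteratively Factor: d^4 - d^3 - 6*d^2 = (d - 3)*(d^3 + 2*d^2) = d*(d - 3)*(d^2 + 2*d) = d*(d - 3)*(d + 2)*(d)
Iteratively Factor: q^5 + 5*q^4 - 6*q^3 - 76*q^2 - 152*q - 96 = (q + 3)*(q^4 + 2*q^3 - 12*q^2 - 40*q - 32) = (q + 2)*(q + 3)*(q^3 - 12*q - 16) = (q - 4)*(q + 2)*(q + 3)*(q^2 + 4*q + 4) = (q - 4)*(q + 2)^2*(q + 3)*(q + 2)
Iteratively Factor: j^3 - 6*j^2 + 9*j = (j - 3)*(j^2 - 3*j) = j*(j - 3)*(j - 3)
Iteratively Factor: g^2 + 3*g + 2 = (g + 1)*(g + 2)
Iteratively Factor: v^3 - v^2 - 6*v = (v - 3)*(v^2 + 2*v) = (v - 3)*(v + 2)*(v)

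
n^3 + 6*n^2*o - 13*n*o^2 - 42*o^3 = (n - 3*o)*(n + 2*o)*(n + 7*o)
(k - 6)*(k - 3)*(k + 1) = k^3 - 8*k^2 + 9*k + 18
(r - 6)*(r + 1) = r^2 - 5*r - 6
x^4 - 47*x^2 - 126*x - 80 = (x - 8)*(x + 1)*(x + 2)*(x + 5)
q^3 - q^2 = q^2*(q - 1)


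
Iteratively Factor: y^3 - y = (y + 1)*(y^2 - y) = y*(y + 1)*(y - 1)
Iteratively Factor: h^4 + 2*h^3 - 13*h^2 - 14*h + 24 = (h - 1)*(h^3 + 3*h^2 - 10*h - 24) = (h - 1)*(h + 2)*(h^2 + h - 12) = (h - 3)*(h - 1)*(h + 2)*(h + 4)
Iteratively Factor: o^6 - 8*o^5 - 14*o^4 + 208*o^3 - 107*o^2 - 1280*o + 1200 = (o - 5)*(o^5 - 3*o^4 - 29*o^3 + 63*o^2 + 208*o - 240) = (o - 5)*(o - 4)*(o^4 + o^3 - 25*o^2 - 37*o + 60) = (o - 5)*(o - 4)*(o - 1)*(o^3 + 2*o^2 - 23*o - 60) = (o - 5)^2*(o - 4)*(o - 1)*(o^2 + 7*o + 12) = (o - 5)^2*(o - 4)*(o - 1)*(o + 4)*(o + 3)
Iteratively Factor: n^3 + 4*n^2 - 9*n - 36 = (n + 4)*(n^2 - 9) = (n + 3)*(n + 4)*(n - 3)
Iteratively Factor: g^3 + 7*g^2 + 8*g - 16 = (g - 1)*(g^2 + 8*g + 16) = (g - 1)*(g + 4)*(g + 4)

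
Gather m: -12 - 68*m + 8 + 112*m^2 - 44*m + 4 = 112*m^2 - 112*m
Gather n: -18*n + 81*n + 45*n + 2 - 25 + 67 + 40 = 108*n + 84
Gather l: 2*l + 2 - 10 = 2*l - 8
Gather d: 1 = 1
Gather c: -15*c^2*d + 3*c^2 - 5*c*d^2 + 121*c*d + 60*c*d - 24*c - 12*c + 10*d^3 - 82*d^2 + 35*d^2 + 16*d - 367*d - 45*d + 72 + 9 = c^2*(3 - 15*d) + c*(-5*d^2 + 181*d - 36) + 10*d^3 - 47*d^2 - 396*d + 81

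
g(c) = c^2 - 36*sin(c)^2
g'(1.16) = -24.04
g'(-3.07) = -11.28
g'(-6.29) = -12.09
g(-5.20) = -1.06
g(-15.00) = 209.78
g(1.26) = -31.05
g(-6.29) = 39.56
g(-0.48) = -7.45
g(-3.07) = 9.24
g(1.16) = -28.91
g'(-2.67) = -34.48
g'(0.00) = 0.00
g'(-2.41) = -40.61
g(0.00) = 0.00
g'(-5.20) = -40.20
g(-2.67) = -0.30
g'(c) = 2*c - 72*sin(c)*cos(c)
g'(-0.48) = 28.53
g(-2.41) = -10.26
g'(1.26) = -18.44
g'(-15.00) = -65.57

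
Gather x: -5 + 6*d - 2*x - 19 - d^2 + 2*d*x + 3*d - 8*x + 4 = -d^2 + 9*d + x*(2*d - 10) - 20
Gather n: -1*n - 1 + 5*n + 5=4*n + 4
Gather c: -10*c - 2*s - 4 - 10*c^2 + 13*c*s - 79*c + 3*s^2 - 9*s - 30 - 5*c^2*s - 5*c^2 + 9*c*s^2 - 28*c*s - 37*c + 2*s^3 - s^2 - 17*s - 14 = c^2*(-5*s - 15) + c*(9*s^2 - 15*s - 126) + 2*s^3 + 2*s^2 - 28*s - 48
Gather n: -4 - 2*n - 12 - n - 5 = -3*n - 21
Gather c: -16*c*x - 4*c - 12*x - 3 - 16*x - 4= c*(-16*x - 4) - 28*x - 7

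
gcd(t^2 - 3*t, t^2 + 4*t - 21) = t - 3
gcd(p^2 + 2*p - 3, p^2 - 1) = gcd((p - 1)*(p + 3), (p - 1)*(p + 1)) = p - 1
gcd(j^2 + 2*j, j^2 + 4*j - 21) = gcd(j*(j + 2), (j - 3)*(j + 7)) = 1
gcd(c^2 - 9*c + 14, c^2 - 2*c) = c - 2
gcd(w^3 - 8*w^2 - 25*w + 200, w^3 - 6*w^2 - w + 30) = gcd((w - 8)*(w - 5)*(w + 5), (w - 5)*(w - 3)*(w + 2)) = w - 5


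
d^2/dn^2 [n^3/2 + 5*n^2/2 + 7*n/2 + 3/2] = 3*n + 5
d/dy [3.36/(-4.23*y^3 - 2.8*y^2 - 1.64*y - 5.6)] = (42.6384*y^2 + 18.816*y + 5.5104)/(4.23*y^3 + 2.8*y^2 + 1.64*y + 5.6)^2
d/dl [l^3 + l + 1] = 3*l^2 + 1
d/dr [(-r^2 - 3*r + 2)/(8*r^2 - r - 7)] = (25*r^2 - 18*r + 23)/(64*r^4 - 16*r^3 - 111*r^2 + 14*r + 49)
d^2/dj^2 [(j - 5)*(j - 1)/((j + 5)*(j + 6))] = 2*(-17*j^3 - 75*j^2 + 705*j + 3335)/(j^6 + 33*j^5 + 453*j^4 + 3311*j^3 + 13590*j^2 + 29700*j + 27000)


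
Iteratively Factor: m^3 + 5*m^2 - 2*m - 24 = (m + 4)*(m^2 + m - 6) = (m - 2)*(m + 4)*(m + 3)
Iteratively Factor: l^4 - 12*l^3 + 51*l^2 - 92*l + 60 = (l - 2)*(l^3 - 10*l^2 + 31*l - 30) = (l - 5)*(l - 2)*(l^2 - 5*l + 6) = (l - 5)*(l - 2)^2*(l - 3)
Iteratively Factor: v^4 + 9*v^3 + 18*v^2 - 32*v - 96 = (v + 4)*(v^3 + 5*v^2 - 2*v - 24) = (v + 4)^2*(v^2 + v - 6) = (v - 2)*(v + 4)^2*(v + 3)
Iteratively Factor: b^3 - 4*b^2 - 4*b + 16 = (b + 2)*(b^2 - 6*b + 8) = (b - 4)*(b + 2)*(b - 2)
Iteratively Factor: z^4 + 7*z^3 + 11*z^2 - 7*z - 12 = (z - 1)*(z^3 + 8*z^2 + 19*z + 12) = (z - 1)*(z + 3)*(z^2 + 5*z + 4) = (z - 1)*(z + 3)*(z + 4)*(z + 1)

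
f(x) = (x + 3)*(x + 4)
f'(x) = 2*x + 7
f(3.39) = 47.22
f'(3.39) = 13.78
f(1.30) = 22.79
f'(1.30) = 9.60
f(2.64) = 37.45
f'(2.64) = 12.28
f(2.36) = 34.09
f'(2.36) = 11.72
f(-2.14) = 1.60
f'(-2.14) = 2.72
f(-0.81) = 6.99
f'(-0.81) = 5.38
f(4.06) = 56.90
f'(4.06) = 15.12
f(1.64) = 26.17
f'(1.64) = 10.28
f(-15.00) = 132.00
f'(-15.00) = -23.00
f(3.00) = 42.00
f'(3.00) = 13.00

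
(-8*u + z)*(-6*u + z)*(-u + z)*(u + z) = -48*u^4 + 14*u^3*z + 47*u^2*z^2 - 14*u*z^3 + z^4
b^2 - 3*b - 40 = (b - 8)*(b + 5)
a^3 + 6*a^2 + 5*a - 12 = (a - 1)*(a + 3)*(a + 4)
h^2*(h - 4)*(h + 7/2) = h^4 - h^3/2 - 14*h^2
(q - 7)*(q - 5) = q^2 - 12*q + 35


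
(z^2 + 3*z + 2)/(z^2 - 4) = (z + 1)/(z - 2)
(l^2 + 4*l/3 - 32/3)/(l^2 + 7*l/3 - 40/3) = (l + 4)/(l + 5)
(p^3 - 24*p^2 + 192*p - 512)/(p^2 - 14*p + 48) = (p^2 - 16*p + 64)/(p - 6)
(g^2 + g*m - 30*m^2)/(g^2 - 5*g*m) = (g + 6*m)/g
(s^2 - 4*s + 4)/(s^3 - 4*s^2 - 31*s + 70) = (s - 2)/(s^2 - 2*s - 35)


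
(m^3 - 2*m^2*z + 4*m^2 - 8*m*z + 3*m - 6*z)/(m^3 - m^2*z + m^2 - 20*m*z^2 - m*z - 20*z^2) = (-m^2 + 2*m*z - 3*m + 6*z)/(-m^2 + m*z + 20*z^2)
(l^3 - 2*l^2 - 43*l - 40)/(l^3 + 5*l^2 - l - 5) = (l - 8)/(l - 1)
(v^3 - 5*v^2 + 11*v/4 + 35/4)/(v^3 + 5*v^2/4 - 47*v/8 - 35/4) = 2*(2*v^2 - 5*v - 7)/(4*v^2 + 15*v + 14)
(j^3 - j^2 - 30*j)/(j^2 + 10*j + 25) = j*(j - 6)/(j + 5)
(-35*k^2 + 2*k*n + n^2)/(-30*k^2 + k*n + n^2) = (7*k + n)/(6*k + n)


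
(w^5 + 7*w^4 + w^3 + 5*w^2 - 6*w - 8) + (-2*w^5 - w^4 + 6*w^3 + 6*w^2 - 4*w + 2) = -w^5 + 6*w^4 + 7*w^3 + 11*w^2 - 10*w - 6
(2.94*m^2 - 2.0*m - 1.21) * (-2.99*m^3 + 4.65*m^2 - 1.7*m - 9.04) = -8.7906*m^5 + 19.651*m^4 - 10.6801*m^3 - 28.8041*m^2 + 20.137*m + 10.9384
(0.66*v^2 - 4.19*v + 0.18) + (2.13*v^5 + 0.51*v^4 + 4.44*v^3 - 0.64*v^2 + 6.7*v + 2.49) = 2.13*v^5 + 0.51*v^4 + 4.44*v^3 + 0.02*v^2 + 2.51*v + 2.67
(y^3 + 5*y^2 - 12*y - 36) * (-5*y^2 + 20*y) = -5*y^5 - 5*y^4 + 160*y^3 - 60*y^2 - 720*y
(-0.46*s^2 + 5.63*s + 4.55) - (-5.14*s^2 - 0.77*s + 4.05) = 4.68*s^2 + 6.4*s + 0.5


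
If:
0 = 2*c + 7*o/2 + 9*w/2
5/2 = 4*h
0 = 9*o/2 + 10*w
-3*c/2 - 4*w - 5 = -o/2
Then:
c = -118/109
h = 5/8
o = 160/109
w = -72/109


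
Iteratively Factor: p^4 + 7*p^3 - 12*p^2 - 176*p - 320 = (p - 5)*(p^3 + 12*p^2 + 48*p + 64) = (p - 5)*(p + 4)*(p^2 + 8*p + 16) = (p - 5)*(p + 4)^2*(p + 4)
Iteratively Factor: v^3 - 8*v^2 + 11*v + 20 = (v + 1)*(v^2 - 9*v + 20) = (v - 4)*(v + 1)*(v - 5)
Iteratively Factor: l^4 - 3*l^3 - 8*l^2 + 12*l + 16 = (l - 4)*(l^3 + l^2 - 4*l - 4) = (l - 4)*(l + 2)*(l^2 - l - 2) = (l - 4)*(l + 1)*(l + 2)*(l - 2)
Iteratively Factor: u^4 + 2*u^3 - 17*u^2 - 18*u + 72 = (u - 3)*(u^3 + 5*u^2 - 2*u - 24) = (u - 3)*(u - 2)*(u^2 + 7*u + 12) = (u - 3)*(u - 2)*(u + 4)*(u + 3)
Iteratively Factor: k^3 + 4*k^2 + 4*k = (k + 2)*(k^2 + 2*k) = k*(k + 2)*(k + 2)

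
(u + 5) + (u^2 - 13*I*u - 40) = u^2 + u - 13*I*u - 35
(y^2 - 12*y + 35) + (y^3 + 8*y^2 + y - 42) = y^3 + 9*y^2 - 11*y - 7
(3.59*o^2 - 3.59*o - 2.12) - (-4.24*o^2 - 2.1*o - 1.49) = 7.83*o^2 - 1.49*o - 0.63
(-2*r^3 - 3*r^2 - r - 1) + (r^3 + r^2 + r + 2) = -r^3 - 2*r^2 + 1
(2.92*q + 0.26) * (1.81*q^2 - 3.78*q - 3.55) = 5.2852*q^3 - 10.567*q^2 - 11.3488*q - 0.923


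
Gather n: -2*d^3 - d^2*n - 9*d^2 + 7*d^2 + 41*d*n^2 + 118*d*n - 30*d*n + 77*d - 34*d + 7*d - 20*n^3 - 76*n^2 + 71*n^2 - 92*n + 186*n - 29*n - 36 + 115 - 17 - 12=-2*d^3 - 2*d^2 + 50*d - 20*n^3 + n^2*(41*d - 5) + n*(-d^2 + 88*d + 65) + 50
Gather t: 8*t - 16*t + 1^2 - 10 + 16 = 7 - 8*t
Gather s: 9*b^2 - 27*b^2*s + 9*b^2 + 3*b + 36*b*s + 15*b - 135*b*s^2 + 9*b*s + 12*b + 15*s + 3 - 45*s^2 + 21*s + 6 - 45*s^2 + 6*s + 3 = 18*b^2 + 30*b + s^2*(-135*b - 90) + s*(-27*b^2 + 45*b + 42) + 12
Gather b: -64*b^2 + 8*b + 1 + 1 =-64*b^2 + 8*b + 2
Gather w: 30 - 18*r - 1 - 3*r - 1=28 - 21*r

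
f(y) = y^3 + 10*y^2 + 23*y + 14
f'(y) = 3*y^2 + 20*y + 23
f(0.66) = 33.82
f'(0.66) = 37.51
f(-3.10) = 9.01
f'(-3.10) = -10.17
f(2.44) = 144.18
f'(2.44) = 89.66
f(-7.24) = -7.85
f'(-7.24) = 35.45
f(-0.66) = 2.89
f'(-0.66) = 11.11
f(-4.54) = 22.12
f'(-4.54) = -5.97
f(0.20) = 19.01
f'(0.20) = 27.12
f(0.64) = 33.08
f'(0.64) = 37.03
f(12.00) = 3458.00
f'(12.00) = 695.00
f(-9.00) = -112.00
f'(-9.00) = 86.00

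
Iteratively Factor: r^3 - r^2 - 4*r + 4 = (r - 2)*(r^2 + r - 2) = (r - 2)*(r - 1)*(r + 2)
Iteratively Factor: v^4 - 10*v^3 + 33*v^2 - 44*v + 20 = (v - 2)*(v^3 - 8*v^2 + 17*v - 10) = (v - 2)*(v - 1)*(v^2 - 7*v + 10) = (v - 5)*(v - 2)*(v - 1)*(v - 2)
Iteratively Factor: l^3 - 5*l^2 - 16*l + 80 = (l + 4)*(l^2 - 9*l + 20) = (l - 5)*(l + 4)*(l - 4)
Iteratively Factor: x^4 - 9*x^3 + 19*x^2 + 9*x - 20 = (x - 4)*(x^3 - 5*x^2 - x + 5) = (x - 4)*(x + 1)*(x^2 - 6*x + 5) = (x - 5)*(x - 4)*(x + 1)*(x - 1)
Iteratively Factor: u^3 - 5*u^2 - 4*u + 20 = (u - 2)*(u^2 - 3*u - 10) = (u - 5)*(u - 2)*(u + 2)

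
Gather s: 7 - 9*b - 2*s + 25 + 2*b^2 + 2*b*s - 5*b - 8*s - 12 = 2*b^2 - 14*b + s*(2*b - 10) + 20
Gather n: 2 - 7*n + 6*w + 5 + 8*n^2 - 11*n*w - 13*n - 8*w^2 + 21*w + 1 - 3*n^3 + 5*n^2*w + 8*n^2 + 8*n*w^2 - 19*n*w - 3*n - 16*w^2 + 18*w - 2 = -3*n^3 + n^2*(5*w + 16) + n*(8*w^2 - 30*w - 23) - 24*w^2 + 45*w + 6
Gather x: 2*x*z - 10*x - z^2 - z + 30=x*(2*z - 10) - z^2 - z + 30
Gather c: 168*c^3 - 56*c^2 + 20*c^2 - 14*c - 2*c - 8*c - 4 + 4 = 168*c^3 - 36*c^2 - 24*c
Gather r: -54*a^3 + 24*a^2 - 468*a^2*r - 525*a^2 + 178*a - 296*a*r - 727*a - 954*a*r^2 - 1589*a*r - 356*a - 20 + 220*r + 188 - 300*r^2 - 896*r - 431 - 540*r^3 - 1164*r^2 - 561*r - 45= -54*a^3 - 501*a^2 - 905*a - 540*r^3 + r^2*(-954*a - 1464) + r*(-468*a^2 - 1885*a - 1237) - 308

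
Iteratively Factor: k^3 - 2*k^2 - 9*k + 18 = (k - 3)*(k^2 + k - 6) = (k - 3)*(k + 3)*(k - 2)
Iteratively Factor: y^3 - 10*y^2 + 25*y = (y - 5)*(y^2 - 5*y) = y*(y - 5)*(y - 5)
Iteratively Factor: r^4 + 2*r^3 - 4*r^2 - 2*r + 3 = (r - 1)*(r^3 + 3*r^2 - r - 3) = (r - 1)*(r + 3)*(r^2 - 1) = (r - 1)^2*(r + 3)*(r + 1)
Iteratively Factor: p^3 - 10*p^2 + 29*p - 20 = (p - 1)*(p^2 - 9*p + 20) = (p - 4)*(p - 1)*(p - 5)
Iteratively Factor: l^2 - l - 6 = (l + 2)*(l - 3)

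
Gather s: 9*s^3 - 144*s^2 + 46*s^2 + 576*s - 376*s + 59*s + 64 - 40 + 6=9*s^3 - 98*s^2 + 259*s + 30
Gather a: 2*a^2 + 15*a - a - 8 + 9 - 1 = 2*a^2 + 14*a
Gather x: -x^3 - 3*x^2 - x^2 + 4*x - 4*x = -x^3 - 4*x^2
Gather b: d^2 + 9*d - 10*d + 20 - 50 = d^2 - d - 30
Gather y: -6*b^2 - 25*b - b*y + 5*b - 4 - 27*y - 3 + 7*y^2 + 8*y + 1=-6*b^2 - 20*b + 7*y^2 + y*(-b - 19) - 6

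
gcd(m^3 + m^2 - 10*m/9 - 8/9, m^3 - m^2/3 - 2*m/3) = m^2 - m/3 - 2/3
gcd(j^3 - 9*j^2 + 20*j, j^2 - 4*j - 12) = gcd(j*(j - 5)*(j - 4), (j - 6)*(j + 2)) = 1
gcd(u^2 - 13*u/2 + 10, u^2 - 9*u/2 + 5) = u - 5/2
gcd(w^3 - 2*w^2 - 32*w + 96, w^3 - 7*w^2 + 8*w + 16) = w^2 - 8*w + 16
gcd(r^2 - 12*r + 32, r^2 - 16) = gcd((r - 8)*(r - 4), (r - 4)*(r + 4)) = r - 4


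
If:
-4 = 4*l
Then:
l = -1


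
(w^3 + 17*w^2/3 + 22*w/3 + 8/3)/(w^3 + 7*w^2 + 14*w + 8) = (w + 2/3)/(w + 2)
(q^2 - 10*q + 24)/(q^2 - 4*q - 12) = (q - 4)/(q + 2)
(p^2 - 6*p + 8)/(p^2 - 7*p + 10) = (p - 4)/(p - 5)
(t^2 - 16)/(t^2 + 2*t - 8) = (t - 4)/(t - 2)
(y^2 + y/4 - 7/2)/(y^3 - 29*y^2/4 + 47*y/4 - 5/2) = (4*y^2 + y - 14)/(4*y^3 - 29*y^2 + 47*y - 10)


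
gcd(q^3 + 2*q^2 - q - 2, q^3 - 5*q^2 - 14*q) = q + 2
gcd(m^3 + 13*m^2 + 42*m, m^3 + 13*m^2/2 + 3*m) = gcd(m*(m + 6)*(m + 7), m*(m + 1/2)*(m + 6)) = m^2 + 6*m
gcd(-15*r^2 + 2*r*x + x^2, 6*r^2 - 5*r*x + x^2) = -3*r + x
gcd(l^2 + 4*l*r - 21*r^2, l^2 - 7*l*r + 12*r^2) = -l + 3*r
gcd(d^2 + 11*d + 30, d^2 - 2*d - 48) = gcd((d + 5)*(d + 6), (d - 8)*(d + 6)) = d + 6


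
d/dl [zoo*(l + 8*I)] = zoo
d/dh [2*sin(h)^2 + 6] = 2*sin(2*h)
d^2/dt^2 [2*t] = 0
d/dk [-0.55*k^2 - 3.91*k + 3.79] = -1.1*k - 3.91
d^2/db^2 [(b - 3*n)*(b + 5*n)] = 2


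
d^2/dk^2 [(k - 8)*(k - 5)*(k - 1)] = 6*k - 28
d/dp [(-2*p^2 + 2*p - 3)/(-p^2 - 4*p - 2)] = 2*(5*p^2 + p - 8)/(p^4 + 8*p^3 + 20*p^2 + 16*p + 4)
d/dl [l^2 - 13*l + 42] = 2*l - 13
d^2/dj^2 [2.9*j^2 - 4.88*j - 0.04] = 5.80000000000000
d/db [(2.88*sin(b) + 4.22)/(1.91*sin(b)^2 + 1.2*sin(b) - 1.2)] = (-16.1204*sin(b) + 2.7504*cos(2*b) - 11.2704)*cos(b)/(1.91*sin(b)^2 + 1.2*sin(b) - 1.2)^2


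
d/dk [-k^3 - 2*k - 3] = -3*k^2 - 2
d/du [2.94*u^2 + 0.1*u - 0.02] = 5.88*u + 0.1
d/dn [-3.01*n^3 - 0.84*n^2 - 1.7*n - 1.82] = -9.03*n^2 - 1.68*n - 1.7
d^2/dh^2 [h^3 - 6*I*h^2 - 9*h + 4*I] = 6*h - 12*I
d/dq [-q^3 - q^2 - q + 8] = -3*q^2 - 2*q - 1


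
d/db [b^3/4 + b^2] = b*(3*b + 8)/4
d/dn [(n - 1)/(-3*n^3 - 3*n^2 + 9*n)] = (-n*(n^2 + n - 3) + (n - 1)*(3*n^2 + 2*n - 3))/(3*n^2*(n^2 + n - 3)^2)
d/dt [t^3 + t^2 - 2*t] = 3*t^2 + 2*t - 2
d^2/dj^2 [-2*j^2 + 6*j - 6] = -4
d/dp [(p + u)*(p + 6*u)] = 2*p + 7*u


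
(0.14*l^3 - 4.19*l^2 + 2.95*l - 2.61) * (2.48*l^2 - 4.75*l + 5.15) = 0.3472*l^5 - 11.0562*l^4 + 27.9395*l^3 - 42.0638*l^2 + 27.59*l - 13.4415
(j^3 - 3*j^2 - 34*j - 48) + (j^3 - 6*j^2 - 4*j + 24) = 2*j^3 - 9*j^2 - 38*j - 24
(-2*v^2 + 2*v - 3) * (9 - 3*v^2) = 6*v^4 - 6*v^3 - 9*v^2 + 18*v - 27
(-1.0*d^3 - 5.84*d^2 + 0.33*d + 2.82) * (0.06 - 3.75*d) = 3.75*d^4 + 21.84*d^3 - 1.5879*d^2 - 10.5552*d + 0.1692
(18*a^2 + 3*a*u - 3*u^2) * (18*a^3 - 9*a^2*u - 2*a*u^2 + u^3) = 324*a^5 - 108*a^4*u - 117*a^3*u^2 + 39*a^2*u^3 + 9*a*u^4 - 3*u^5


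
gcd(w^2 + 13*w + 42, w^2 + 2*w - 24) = w + 6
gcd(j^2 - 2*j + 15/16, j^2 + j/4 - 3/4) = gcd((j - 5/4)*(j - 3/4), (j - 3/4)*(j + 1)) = j - 3/4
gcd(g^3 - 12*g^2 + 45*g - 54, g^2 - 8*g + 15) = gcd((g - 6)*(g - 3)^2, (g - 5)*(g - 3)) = g - 3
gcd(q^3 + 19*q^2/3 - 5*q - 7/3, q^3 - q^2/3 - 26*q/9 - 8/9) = q + 1/3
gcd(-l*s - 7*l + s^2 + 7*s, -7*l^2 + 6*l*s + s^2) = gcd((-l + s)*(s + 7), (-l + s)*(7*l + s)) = -l + s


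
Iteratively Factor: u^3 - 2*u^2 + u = (u - 1)*(u^2 - u) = (u - 1)^2*(u)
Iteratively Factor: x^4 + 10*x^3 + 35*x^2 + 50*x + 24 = (x + 3)*(x^3 + 7*x^2 + 14*x + 8) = (x + 3)*(x + 4)*(x^2 + 3*x + 2) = (x + 2)*(x + 3)*(x + 4)*(x + 1)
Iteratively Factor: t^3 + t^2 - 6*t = (t + 3)*(t^2 - 2*t) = (t - 2)*(t + 3)*(t)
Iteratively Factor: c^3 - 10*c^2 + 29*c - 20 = (c - 5)*(c^2 - 5*c + 4) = (c - 5)*(c - 1)*(c - 4)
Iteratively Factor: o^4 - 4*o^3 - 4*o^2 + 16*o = (o + 2)*(o^3 - 6*o^2 + 8*o) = o*(o + 2)*(o^2 - 6*o + 8) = o*(o - 4)*(o + 2)*(o - 2)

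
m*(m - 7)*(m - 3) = m^3 - 10*m^2 + 21*m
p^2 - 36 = (p - 6)*(p + 6)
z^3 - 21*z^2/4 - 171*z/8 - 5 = (z - 8)*(z + 1/4)*(z + 5/2)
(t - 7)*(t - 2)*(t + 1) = t^3 - 8*t^2 + 5*t + 14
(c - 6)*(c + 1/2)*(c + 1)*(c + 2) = c^4 - 5*c^3/2 - 35*c^2/2 - 20*c - 6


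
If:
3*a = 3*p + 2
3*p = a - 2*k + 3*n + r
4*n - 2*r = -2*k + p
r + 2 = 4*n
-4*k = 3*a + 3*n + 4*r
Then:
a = 89/48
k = -233/288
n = 43/144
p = 19/16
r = -29/36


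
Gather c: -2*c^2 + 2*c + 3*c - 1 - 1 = -2*c^2 + 5*c - 2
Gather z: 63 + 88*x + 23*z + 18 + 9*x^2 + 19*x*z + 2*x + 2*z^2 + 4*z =9*x^2 + 90*x + 2*z^2 + z*(19*x + 27) + 81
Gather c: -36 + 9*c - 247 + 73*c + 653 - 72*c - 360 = 10*c + 10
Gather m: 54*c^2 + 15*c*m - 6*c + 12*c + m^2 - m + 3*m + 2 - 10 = 54*c^2 + 6*c + m^2 + m*(15*c + 2) - 8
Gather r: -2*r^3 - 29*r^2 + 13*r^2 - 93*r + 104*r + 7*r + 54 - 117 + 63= -2*r^3 - 16*r^2 + 18*r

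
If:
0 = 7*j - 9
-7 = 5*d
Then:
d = -7/5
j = 9/7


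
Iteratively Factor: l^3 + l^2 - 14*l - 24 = (l + 2)*(l^2 - l - 12) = (l + 2)*(l + 3)*(l - 4)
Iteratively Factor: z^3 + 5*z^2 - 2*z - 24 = (z - 2)*(z^2 + 7*z + 12) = (z - 2)*(z + 4)*(z + 3)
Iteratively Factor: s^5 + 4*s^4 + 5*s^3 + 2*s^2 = (s)*(s^4 + 4*s^3 + 5*s^2 + 2*s) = s^2*(s^3 + 4*s^2 + 5*s + 2) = s^2*(s + 2)*(s^2 + 2*s + 1) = s^2*(s + 1)*(s + 2)*(s + 1)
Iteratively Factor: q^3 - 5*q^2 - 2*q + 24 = (q - 4)*(q^2 - q - 6) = (q - 4)*(q + 2)*(q - 3)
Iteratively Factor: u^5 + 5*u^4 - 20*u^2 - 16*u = (u + 4)*(u^4 + u^3 - 4*u^2 - 4*u) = (u + 2)*(u + 4)*(u^3 - u^2 - 2*u) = u*(u + 2)*(u + 4)*(u^2 - u - 2) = u*(u - 2)*(u + 2)*(u + 4)*(u + 1)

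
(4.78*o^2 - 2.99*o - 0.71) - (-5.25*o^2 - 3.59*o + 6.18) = 10.03*o^2 + 0.6*o - 6.89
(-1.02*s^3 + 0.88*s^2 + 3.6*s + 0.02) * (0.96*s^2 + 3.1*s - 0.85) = -0.9792*s^5 - 2.3172*s^4 + 7.051*s^3 + 10.4312*s^2 - 2.998*s - 0.017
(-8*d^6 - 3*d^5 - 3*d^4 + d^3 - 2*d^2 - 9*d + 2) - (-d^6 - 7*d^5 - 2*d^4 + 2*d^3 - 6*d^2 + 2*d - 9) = -7*d^6 + 4*d^5 - d^4 - d^3 + 4*d^2 - 11*d + 11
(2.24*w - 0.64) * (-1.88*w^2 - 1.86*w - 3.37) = -4.2112*w^3 - 2.9632*w^2 - 6.3584*w + 2.1568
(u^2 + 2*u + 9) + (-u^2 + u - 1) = 3*u + 8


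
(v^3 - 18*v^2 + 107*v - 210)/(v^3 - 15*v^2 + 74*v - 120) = (v - 7)/(v - 4)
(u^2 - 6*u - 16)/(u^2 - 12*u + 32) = (u + 2)/(u - 4)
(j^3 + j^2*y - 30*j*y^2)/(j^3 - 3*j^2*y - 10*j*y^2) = (j + 6*y)/(j + 2*y)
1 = 1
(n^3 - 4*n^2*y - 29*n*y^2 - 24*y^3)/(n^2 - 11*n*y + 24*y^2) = (-n^2 - 4*n*y - 3*y^2)/(-n + 3*y)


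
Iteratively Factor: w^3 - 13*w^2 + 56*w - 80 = (w - 4)*(w^2 - 9*w + 20) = (w - 4)^2*(w - 5)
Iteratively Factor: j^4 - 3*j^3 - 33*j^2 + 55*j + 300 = (j - 5)*(j^3 + 2*j^2 - 23*j - 60) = (j - 5)*(j + 4)*(j^2 - 2*j - 15) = (j - 5)*(j + 3)*(j + 4)*(j - 5)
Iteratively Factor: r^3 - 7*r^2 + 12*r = (r - 4)*(r^2 - 3*r) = r*(r - 4)*(r - 3)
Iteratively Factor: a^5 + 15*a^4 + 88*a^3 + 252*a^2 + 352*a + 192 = (a + 2)*(a^4 + 13*a^3 + 62*a^2 + 128*a + 96) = (a + 2)*(a + 4)*(a^3 + 9*a^2 + 26*a + 24) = (a + 2)*(a + 4)^2*(a^2 + 5*a + 6) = (a + 2)*(a + 3)*(a + 4)^2*(a + 2)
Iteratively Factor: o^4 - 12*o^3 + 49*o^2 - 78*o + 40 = (o - 2)*(o^3 - 10*o^2 + 29*o - 20) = (o - 2)*(o - 1)*(o^2 - 9*o + 20) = (o - 5)*(o - 2)*(o - 1)*(o - 4)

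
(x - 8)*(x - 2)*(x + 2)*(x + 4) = x^4 - 4*x^3 - 36*x^2 + 16*x + 128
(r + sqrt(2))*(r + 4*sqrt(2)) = r^2 + 5*sqrt(2)*r + 8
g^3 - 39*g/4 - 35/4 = (g - 7/2)*(g + 1)*(g + 5/2)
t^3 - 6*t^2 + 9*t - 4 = (t - 4)*(t - 1)^2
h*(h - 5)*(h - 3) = h^3 - 8*h^2 + 15*h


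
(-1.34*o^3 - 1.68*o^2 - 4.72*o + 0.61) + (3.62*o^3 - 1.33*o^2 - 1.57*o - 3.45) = 2.28*o^3 - 3.01*o^2 - 6.29*o - 2.84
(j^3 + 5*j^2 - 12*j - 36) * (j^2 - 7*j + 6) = j^5 - 2*j^4 - 41*j^3 + 78*j^2 + 180*j - 216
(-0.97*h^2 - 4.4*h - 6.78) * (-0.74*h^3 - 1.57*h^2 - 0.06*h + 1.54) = 0.7178*h^5 + 4.7789*h^4 + 11.9834*h^3 + 9.4148*h^2 - 6.3692*h - 10.4412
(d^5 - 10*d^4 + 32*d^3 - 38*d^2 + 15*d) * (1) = d^5 - 10*d^4 + 32*d^3 - 38*d^2 + 15*d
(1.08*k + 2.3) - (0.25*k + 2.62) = 0.83*k - 0.32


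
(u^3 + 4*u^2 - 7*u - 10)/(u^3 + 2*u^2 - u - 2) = (u^2 + 3*u - 10)/(u^2 + u - 2)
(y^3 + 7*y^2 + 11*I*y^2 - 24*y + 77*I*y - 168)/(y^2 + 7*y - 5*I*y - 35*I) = (y^2 + 11*I*y - 24)/(y - 5*I)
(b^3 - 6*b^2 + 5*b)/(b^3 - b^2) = (b - 5)/b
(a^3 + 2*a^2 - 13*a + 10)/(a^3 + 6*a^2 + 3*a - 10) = (a - 2)/(a + 2)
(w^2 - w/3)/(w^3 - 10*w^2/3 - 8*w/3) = (1 - 3*w)/(-3*w^2 + 10*w + 8)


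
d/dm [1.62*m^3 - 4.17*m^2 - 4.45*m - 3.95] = 4.86*m^2 - 8.34*m - 4.45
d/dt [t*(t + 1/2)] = 2*t + 1/2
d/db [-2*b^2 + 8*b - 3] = 8 - 4*b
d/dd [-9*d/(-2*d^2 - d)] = -18/(2*d + 1)^2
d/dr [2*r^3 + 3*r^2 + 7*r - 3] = 6*r^2 + 6*r + 7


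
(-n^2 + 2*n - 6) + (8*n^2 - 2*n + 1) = 7*n^2 - 5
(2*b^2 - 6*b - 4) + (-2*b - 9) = 2*b^2 - 8*b - 13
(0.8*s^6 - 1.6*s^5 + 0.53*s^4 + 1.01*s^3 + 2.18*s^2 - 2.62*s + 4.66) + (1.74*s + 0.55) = 0.8*s^6 - 1.6*s^5 + 0.53*s^4 + 1.01*s^3 + 2.18*s^2 - 0.88*s + 5.21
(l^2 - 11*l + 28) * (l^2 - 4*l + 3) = l^4 - 15*l^3 + 75*l^2 - 145*l + 84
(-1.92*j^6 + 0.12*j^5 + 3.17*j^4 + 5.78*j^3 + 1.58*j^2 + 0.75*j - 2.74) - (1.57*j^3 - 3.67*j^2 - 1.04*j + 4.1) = -1.92*j^6 + 0.12*j^5 + 3.17*j^4 + 4.21*j^3 + 5.25*j^2 + 1.79*j - 6.84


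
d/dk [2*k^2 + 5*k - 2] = 4*k + 5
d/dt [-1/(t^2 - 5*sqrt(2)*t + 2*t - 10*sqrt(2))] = (2*t - 5*sqrt(2) + 2)/(t^2 - 5*sqrt(2)*t + 2*t - 10*sqrt(2))^2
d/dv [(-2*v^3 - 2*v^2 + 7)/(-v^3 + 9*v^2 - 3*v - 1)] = (-20*v^4 + 12*v^3 + 33*v^2 - 122*v + 21)/(v^6 - 18*v^5 + 87*v^4 - 52*v^3 - 9*v^2 + 6*v + 1)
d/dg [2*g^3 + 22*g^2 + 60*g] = 6*g^2 + 44*g + 60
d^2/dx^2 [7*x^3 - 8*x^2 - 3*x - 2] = 42*x - 16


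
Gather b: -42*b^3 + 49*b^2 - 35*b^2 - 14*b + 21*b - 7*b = -42*b^3 + 14*b^2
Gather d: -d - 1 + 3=2 - d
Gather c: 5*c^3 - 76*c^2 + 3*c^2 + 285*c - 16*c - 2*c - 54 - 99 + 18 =5*c^3 - 73*c^2 + 267*c - 135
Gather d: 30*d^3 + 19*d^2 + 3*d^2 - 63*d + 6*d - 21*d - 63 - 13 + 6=30*d^3 + 22*d^2 - 78*d - 70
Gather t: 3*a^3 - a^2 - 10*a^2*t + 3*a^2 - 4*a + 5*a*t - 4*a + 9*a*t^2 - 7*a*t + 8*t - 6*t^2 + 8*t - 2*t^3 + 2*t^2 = 3*a^3 + 2*a^2 - 8*a - 2*t^3 + t^2*(9*a - 4) + t*(-10*a^2 - 2*a + 16)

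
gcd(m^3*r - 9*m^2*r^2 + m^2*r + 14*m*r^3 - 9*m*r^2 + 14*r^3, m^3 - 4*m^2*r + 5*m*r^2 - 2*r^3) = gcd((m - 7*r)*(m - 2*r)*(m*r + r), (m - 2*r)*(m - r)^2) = -m + 2*r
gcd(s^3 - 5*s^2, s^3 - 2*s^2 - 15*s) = s^2 - 5*s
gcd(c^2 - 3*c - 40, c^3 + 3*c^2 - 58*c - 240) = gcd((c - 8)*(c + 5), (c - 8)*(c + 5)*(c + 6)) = c^2 - 3*c - 40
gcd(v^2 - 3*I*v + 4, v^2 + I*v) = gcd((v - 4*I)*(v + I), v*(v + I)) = v + I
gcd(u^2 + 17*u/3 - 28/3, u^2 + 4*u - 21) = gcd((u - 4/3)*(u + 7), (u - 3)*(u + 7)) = u + 7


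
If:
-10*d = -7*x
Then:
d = 7*x/10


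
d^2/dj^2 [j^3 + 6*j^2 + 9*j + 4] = 6*j + 12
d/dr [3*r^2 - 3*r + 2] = 6*r - 3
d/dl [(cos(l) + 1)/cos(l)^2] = (cos(l) + 2)*sin(l)/cos(l)^3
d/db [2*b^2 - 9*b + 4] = 4*b - 9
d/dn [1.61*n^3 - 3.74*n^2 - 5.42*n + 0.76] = 4.83*n^2 - 7.48*n - 5.42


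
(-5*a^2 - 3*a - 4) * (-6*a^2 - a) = 30*a^4 + 23*a^3 + 27*a^2 + 4*a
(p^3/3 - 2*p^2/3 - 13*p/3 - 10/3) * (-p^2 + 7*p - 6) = -p^5/3 + 3*p^4 - 7*p^3/3 - 23*p^2 + 8*p/3 + 20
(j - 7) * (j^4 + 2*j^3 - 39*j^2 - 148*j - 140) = j^5 - 5*j^4 - 53*j^3 + 125*j^2 + 896*j + 980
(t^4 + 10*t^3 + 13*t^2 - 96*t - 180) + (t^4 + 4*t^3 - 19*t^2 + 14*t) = 2*t^4 + 14*t^3 - 6*t^2 - 82*t - 180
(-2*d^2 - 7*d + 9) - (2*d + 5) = -2*d^2 - 9*d + 4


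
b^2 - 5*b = b*(b - 5)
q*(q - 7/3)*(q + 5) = q^3 + 8*q^2/3 - 35*q/3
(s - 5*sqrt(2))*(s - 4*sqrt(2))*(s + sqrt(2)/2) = s^3 - 17*sqrt(2)*s^2/2 + 31*s + 20*sqrt(2)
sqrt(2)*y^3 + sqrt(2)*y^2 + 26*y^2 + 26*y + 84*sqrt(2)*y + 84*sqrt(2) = (y + 6*sqrt(2))*(y + 7*sqrt(2))*(sqrt(2)*y + sqrt(2))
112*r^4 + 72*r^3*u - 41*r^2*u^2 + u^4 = (-4*r + u)^2*(r + u)*(7*r + u)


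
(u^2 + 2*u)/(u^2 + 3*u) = (u + 2)/(u + 3)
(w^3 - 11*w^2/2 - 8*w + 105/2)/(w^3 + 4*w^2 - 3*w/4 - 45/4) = 2*(2*w^2 - 17*w + 35)/(4*w^2 + 4*w - 15)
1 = 1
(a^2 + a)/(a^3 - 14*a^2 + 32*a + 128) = a*(a + 1)/(a^3 - 14*a^2 + 32*a + 128)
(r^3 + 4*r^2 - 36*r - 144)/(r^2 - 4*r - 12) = (r^2 + 10*r + 24)/(r + 2)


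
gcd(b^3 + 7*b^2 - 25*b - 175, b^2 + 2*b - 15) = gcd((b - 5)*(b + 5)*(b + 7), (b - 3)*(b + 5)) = b + 5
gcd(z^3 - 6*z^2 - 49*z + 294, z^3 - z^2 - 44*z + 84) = z^2 + z - 42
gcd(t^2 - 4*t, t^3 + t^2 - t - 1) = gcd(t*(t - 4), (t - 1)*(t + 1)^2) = 1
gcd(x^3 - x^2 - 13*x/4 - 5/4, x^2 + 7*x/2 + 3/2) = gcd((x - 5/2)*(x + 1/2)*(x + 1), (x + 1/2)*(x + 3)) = x + 1/2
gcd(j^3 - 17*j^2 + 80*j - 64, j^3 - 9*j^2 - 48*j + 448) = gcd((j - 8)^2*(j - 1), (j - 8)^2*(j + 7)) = j^2 - 16*j + 64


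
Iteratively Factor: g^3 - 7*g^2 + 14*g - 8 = (g - 2)*(g^2 - 5*g + 4) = (g - 4)*(g - 2)*(g - 1)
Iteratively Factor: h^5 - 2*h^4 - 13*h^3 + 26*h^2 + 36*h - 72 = (h - 2)*(h^4 - 13*h^2 + 36) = (h - 2)*(h + 2)*(h^3 - 2*h^2 - 9*h + 18) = (h - 2)*(h + 2)*(h + 3)*(h^2 - 5*h + 6) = (h - 2)^2*(h + 2)*(h + 3)*(h - 3)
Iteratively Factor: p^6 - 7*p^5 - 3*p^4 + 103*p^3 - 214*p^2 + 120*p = (p - 1)*(p^5 - 6*p^4 - 9*p^3 + 94*p^2 - 120*p) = (p - 3)*(p - 1)*(p^4 - 3*p^3 - 18*p^2 + 40*p) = (p - 5)*(p - 3)*(p - 1)*(p^3 + 2*p^2 - 8*p) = (p - 5)*(p - 3)*(p - 2)*(p - 1)*(p^2 + 4*p) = p*(p - 5)*(p - 3)*(p - 2)*(p - 1)*(p + 4)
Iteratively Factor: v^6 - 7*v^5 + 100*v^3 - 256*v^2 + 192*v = (v - 2)*(v^5 - 5*v^4 - 10*v^3 + 80*v^2 - 96*v) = (v - 2)^2*(v^4 - 3*v^3 - 16*v^2 + 48*v) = (v - 2)^2*(v + 4)*(v^3 - 7*v^2 + 12*v) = (v - 4)*(v - 2)^2*(v + 4)*(v^2 - 3*v) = (v - 4)*(v - 3)*(v - 2)^2*(v + 4)*(v)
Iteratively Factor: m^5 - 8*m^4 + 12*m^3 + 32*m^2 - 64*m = (m + 2)*(m^4 - 10*m^3 + 32*m^2 - 32*m) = (m - 4)*(m + 2)*(m^3 - 6*m^2 + 8*m) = m*(m - 4)*(m + 2)*(m^2 - 6*m + 8) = m*(m - 4)^2*(m + 2)*(m - 2)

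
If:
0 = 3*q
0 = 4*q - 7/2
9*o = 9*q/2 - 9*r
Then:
No Solution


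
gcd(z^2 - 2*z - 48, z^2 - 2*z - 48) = z^2 - 2*z - 48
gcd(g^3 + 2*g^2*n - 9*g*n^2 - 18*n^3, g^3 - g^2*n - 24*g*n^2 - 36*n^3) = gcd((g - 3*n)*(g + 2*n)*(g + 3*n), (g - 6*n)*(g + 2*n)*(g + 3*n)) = g^2 + 5*g*n + 6*n^2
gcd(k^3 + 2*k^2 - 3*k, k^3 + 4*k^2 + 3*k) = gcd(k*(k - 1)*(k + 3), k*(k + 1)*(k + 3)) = k^2 + 3*k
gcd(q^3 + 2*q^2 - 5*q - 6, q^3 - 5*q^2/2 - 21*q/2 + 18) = q + 3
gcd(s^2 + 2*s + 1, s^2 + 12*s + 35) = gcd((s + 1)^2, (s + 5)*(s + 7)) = 1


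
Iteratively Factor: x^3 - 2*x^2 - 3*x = (x - 3)*(x^2 + x) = (x - 3)*(x + 1)*(x)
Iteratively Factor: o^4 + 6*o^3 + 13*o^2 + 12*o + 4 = (o + 1)*(o^3 + 5*o^2 + 8*o + 4) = (o + 1)*(o + 2)*(o^2 + 3*o + 2) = (o + 1)*(o + 2)^2*(o + 1)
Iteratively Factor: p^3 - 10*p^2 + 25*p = (p - 5)*(p^2 - 5*p) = (p - 5)^2*(p)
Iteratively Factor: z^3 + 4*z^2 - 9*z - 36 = (z + 3)*(z^2 + z - 12) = (z + 3)*(z + 4)*(z - 3)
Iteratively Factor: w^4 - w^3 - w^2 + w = (w - 1)*(w^3 - w) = w*(w - 1)*(w^2 - 1) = w*(w - 1)^2*(w + 1)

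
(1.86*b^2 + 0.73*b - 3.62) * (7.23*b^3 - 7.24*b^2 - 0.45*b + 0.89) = 13.4478*b^5 - 8.1885*b^4 - 32.2948*b^3 + 27.5357*b^2 + 2.2787*b - 3.2218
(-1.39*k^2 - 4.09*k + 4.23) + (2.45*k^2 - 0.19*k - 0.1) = 1.06*k^2 - 4.28*k + 4.13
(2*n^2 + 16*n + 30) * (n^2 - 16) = 2*n^4 + 16*n^3 - 2*n^2 - 256*n - 480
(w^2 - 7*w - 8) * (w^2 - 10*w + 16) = w^4 - 17*w^3 + 78*w^2 - 32*w - 128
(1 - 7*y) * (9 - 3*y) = 21*y^2 - 66*y + 9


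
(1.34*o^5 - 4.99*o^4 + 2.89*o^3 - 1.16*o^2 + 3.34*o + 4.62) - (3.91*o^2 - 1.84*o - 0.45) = 1.34*o^5 - 4.99*o^4 + 2.89*o^3 - 5.07*o^2 + 5.18*o + 5.07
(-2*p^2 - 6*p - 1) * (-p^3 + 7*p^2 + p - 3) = 2*p^5 - 8*p^4 - 43*p^3 - 7*p^2 + 17*p + 3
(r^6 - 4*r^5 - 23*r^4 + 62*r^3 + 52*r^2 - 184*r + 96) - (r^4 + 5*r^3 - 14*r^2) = r^6 - 4*r^5 - 24*r^4 + 57*r^3 + 66*r^2 - 184*r + 96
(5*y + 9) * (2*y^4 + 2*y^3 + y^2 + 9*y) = 10*y^5 + 28*y^4 + 23*y^3 + 54*y^2 + 81*y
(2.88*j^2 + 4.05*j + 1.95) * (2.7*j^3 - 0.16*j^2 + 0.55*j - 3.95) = 7.776*j^5 + 10.4742*j^4 + 6.201*j^3 - 9.4605*j^2 - 14.925*j - 7.7025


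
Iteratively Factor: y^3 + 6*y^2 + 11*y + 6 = (y + 3)*(y^2 + 3*y + 2) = (y + 1)*(y + 3)*(y + 2)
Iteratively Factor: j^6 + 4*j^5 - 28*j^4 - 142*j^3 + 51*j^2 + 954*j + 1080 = (j + 4)*(j^5 - 28*j^3 - 30*j^2 + 171*j + 270) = (j + 2)*(j + 4)*(j^4 - 2*j^3 - 24*j^2 + 18*j + 135) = (j + 2)*(j + 3)*(j + 4)*(j^3 - 5*j^2 - 9*j + 45) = (j + 2)*(j + 3)^2*(j + 4)*(j^2 - 8*j + 15) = (j - 3)*(j + 2)*(j + 3)^2*(j + 4)*(j - 5)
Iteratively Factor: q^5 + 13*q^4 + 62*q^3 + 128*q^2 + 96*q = (q)*(q^4 + 13*q^3 + 62*q^2 + 128*q + 96) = q*(q + 4)*(q^3 + 9*q^2 + 26*q + 24) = q*(q + 4)^2*(q^2 + 5*q + 6) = q*(q + 2)*(q + 4)^2*(q + 3)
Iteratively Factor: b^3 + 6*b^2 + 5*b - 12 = (b + 3)*(b^2 + 3*b - 4) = (b + 3)*(b + 4)*(b - 1)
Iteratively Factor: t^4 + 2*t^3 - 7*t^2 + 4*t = (t + 4)*(t^3 - 2*t^2 + t) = (t - 1)*(t + 4)*(t^2 - t) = (t - 1)^2*(t + 4)*(t)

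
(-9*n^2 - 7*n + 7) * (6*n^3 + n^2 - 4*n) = -54*n^5 - 51*n^4 + 71*n^3 + 35*n^2 - 28*n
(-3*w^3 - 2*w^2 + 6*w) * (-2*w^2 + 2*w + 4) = 6*w^5 - 2*w^4 - 28*w^3 + 4*w^2 + 24*w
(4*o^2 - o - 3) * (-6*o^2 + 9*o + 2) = -24*o^4 + 42*o^3 + 17*o^2 - 29*o - 6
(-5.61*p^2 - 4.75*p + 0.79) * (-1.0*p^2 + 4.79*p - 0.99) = 5.61*p^4 - 22.1219*p^3 - 17.9886*p^2 + 8.4866*p - 0.7821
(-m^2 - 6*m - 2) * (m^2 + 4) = -m^4 - 6*m^3 - 6*m^2 - 24*m - 8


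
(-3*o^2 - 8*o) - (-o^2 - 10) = -2*o^2 - 8*o + 10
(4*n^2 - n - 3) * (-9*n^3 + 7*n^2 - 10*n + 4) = -36*n^5 + 37*n^4 - 20*n^3 + 5*n^2 + 26*n - 12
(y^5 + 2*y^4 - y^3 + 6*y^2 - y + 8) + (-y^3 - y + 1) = y^5 + 2*y^4 - 2*y^3 + 6*y^2 - 2*y + 9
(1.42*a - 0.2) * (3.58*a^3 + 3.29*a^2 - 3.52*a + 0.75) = 5.0836*a^4 + 3.9558*a^3 - 5.6564*a^2 + 1.769*a - 0.15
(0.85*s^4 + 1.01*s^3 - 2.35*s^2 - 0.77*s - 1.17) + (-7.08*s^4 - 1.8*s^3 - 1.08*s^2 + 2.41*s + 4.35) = -6.23*s^4 - 0.79*s^3 - 3.43*s^2 + 1.64*s + 3.18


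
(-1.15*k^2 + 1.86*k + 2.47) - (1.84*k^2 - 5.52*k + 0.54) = -2.99*k^2 + 7.38*k + 1.93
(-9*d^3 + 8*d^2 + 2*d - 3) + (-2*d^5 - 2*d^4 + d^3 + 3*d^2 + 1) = -2*d^5 - 2*d^4 - 8*d^3 + 11*d^2 + 2*d - 2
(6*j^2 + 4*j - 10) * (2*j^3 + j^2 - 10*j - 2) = 12*j^5 + 14*j^4 - 76*j^3 - 62*j^2 + 92*j + 20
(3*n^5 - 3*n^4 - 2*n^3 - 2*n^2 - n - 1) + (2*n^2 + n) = 3*n^5 - 3*n^4 - 2*n^3 - 1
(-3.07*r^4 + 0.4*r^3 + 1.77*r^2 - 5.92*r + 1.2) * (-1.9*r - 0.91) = 5.833*r^5 + 2.0337*r^4 - 3.727*r^3 + 9.6373*r^2 + 3.1072*r - 1.092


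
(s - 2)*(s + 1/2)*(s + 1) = s^3 - s^2/2 - 5*s/2 - 1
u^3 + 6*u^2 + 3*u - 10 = (u - 1)*(u + 2)*(u + 5)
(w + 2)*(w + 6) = w^2 + 8*w + 12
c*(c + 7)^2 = c^3 + 14*c^2 + 49*c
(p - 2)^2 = p^2 - 4*p + 4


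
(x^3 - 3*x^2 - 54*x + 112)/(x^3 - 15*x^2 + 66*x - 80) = (x + 7)/(x - 5)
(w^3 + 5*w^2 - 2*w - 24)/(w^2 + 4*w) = w + 1 - 6/w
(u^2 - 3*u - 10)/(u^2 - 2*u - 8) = (u - 5)/(u - 4)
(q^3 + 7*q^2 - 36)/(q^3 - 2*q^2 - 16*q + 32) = (q^2 + 9*q + 18)/(q^2 - 16)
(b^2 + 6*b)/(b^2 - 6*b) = (b + 6)/(b - 6)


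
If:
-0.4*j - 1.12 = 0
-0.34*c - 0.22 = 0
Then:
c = -0.65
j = -2.80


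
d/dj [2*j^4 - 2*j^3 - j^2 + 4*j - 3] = 8*j^3 - 6*j^2 - 2*j + 4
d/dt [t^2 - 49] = 2*t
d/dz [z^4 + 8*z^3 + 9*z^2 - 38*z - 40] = 4*z^3 + 24*z^2 + 18*z - 38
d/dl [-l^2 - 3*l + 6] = -2*l - 3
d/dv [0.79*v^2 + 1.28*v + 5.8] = 1.58*v + 1.28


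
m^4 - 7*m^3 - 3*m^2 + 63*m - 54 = (m - 6)*(m - 3)*(m - 1)*(m + 3)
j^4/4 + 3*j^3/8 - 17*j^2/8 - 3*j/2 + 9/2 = (j/4 + 1/2)*(j - 2)*(j - 3/2)*(j + 3)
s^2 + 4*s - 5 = (s - 1)*(s + 5)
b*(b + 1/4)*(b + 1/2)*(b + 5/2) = b^4 + 13*b^3/4 + 2*b^2 + 5*b/16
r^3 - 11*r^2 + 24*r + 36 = (r - 6)^2*(r + 1)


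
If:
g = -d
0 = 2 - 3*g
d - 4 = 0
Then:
No Solution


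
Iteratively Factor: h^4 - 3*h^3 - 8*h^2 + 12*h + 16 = (h - 2)*(h^3 - h^2 - 10*h - 8) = (h - 2)*(h + 2)*(h^2 - 3*h - 4) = (h - 2)*(h + 1)*(h + 2)*(h - 4)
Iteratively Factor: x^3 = (x)*(x^2) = x^2*(x)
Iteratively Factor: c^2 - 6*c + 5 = (c - 1)*(c - 5)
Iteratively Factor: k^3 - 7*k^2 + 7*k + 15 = (k - 3)*(k^2 - 4*k - 5) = (k - 3)*(k + 1)*(k - 5)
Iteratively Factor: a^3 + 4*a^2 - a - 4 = (a - 1)*(a^2 + 5*a + 4) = (a - 1)*(a + 4)*(a + 1)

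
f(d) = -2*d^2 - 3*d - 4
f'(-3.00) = 9.00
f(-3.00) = -13.00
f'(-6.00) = 21.00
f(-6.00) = -58.00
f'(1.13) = -7.52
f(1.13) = -9.94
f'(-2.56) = 7.24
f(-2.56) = -9.43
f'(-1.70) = 3.80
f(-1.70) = -4.68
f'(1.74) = -9.96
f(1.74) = -15.28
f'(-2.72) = 7.88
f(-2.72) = -10.64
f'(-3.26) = 10.04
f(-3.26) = -15.48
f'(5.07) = -23.28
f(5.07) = -70.62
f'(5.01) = -23.04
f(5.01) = -69.23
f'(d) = -4*d - 3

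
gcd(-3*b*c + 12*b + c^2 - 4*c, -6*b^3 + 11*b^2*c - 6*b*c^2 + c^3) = 3*b - c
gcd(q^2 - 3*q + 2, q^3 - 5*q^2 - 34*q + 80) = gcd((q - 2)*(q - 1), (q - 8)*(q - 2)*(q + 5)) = q - 2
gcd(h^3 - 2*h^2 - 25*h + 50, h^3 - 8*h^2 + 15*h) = h - 5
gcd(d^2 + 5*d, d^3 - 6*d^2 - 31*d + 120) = d + 5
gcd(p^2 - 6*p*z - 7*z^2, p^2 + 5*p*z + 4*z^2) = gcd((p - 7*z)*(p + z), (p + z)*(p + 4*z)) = p + z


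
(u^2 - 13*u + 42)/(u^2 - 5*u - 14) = (u - 6)/(u + 2)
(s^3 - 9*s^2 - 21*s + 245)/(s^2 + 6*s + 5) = (s^2 - 14*s + 49)/(s + 1)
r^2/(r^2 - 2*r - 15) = r^2/(r^2 - 2*r - 15)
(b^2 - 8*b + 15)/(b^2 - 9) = (b - 5)/(b + 3)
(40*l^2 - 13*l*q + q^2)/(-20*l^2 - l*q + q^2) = (-8*l + q)/(4*l + q)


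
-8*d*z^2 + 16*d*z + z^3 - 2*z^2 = z*(-8*d + z)*(z - 2)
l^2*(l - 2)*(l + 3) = l^4 + l^3 - 6*l^2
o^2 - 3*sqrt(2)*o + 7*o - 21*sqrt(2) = (o + 7)*(o - 3*sqrt(2))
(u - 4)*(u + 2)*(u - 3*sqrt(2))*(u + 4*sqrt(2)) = u^4 - 2*u^3 + sqrt(2)*u^3 - 32*u^2 - 2*sqrt(2)*u^2 - 8*sqrt(2)*u + 48*u + 192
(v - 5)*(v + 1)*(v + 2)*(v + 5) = v^4 + 3*v^3 - 23*v^2 - 75*v - 50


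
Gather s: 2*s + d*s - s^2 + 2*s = -s^2 + s*(d + 4)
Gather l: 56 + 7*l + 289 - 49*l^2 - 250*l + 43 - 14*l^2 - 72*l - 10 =-63*l^2 - 315*l + 378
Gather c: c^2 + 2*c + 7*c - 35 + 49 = c^2 + 9*c + 14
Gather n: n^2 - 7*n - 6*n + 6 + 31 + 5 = n^2 - 13*n + 42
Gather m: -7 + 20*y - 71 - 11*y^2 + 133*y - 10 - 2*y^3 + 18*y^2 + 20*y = -2*y^3 + 7*y^2 + 173*y - 88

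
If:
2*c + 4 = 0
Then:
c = -2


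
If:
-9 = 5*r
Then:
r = -9/5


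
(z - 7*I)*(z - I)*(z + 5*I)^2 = z^4 + 2*I*z^3 + 48*z^2 + 130*I*z + 175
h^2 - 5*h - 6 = (h - 6)*(h + 1)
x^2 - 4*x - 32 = (x - 8)*(x + 4)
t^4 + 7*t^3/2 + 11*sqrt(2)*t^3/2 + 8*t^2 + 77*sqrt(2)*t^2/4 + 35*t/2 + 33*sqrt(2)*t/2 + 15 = (t + 3/2)*(t + 2)*(t + sqrt(2)/2)*(t + 5*sqrt(2))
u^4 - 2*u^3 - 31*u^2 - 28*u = u*(u - 7)*(u + 1)*(u + 4)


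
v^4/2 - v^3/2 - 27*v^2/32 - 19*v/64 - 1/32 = (v/2 + 1/4)*(v - 2)*(v + 1/4)^2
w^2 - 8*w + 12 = (w - 6)*(w - 2)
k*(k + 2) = k^2 + 2*k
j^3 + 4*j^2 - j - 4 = (j - 1)*(j + 1)*(j + 4)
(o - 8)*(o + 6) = o^2 - 2*o - 48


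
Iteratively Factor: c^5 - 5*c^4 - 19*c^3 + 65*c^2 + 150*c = (c - 5)*(c^4 - 19*c^2 - 30*c) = c*(c - 5)*(c^3 - 19*c - 30) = c*(c - 5)*(c + 3)*(c^2 - 3*c - 10) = c*(c - 5)*(c + 2)*(c + 3)*(c - 5)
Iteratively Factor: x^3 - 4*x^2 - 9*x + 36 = (x - 4)*(x^2 - 9) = (x - 4)*(x + 3)*(x - 3)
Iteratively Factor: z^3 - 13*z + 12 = (z - 3)*(z^2 + 3*z - 4) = (z - 3)*(z - 1)*(z + 4)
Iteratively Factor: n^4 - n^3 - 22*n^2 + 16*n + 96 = (n - 4)*(n^3 + 3*n^2 - 10*n - 24) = (n - 4)*(n - 3)*(n^2 + 6*n + 8) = (n - 4)*(n - 3)*(n + 2)*(n + 4)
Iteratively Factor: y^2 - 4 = (y - 2)*(y + 2)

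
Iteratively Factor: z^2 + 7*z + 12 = (z + 4)*(z + 3)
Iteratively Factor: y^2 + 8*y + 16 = (y + 4)*(y + 4)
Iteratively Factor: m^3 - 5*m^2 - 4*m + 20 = (m + 2)*(m^2 - 7*m + 10) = (m - 5)*(m + 2)*(m - 2)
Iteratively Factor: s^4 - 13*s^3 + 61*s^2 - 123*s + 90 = (s - 3)*(s^3 - 10*s^2 + 31*s - 30) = (s - 5)*(s - 3)*(s^2 - 5*s + 6) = (s - 5)*(s - 3)*(s - 2)*(s - 3)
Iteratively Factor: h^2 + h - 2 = (h + 2)*(h - 1)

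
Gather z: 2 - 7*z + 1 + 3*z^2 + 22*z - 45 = 3*z^2 + 15*z - 42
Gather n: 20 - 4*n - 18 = 2 - 4*n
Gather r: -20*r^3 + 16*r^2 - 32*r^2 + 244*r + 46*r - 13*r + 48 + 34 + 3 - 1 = -20*r^3 - 16*r^2 + 277*r + 84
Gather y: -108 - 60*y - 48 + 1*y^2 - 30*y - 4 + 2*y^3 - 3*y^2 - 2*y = 2*y^3 - 2*y^2 - 92*y - 160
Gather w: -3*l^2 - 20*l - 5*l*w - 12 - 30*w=-3*l^2 - 20*l + w*(-5*l - 30) - 12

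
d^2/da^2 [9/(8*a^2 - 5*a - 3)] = 18*(64*a^2 - 40*a - (16*a - 5)^2 - 24)/(-8*a^2 + 5*a + 3)^3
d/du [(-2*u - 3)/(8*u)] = 3/(8*u^2)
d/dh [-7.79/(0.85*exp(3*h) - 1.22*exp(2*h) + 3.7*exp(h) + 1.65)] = (19.8645*exp(2*h) - 19.0076*exp(h) + 28.823)*exp(h)/(0.85*exp(3*h) - 1.22*exp(2*h) + 3.7*exp(h) + 1.65)^2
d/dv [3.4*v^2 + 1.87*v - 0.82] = 6.8*v + 1.87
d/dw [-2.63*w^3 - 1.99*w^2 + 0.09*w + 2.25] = -7.89*w^2 - 3.98*w + 0.09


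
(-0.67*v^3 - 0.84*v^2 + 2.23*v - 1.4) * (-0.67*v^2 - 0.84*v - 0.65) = 0.4489*v^5 + 1.1256*v^4 - 0.353*v^3 - 0.3892*v^2 - 0.2735*v + 0.91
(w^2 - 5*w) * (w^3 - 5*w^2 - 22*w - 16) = w^5 - 10*w^4 + 3*w^3 + 94*w^2 + 80*w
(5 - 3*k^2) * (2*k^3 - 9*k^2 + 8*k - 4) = -6*k^5 + 27*k^4 - 14*k^3 - 33*k^2 + 40*k - 20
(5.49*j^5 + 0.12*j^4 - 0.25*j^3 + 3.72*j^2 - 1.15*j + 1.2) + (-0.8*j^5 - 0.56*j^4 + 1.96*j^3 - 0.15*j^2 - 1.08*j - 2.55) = 4.69*j^5 - 0.44*j^4 + 1.71*j^3 + 3.57*j^2 - 2.23*j - 1.35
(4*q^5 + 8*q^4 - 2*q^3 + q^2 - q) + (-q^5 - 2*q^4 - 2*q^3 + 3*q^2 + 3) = 3*q^5 + 6*q^4 - 4*q^3 + 4*q^2 - q + 3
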